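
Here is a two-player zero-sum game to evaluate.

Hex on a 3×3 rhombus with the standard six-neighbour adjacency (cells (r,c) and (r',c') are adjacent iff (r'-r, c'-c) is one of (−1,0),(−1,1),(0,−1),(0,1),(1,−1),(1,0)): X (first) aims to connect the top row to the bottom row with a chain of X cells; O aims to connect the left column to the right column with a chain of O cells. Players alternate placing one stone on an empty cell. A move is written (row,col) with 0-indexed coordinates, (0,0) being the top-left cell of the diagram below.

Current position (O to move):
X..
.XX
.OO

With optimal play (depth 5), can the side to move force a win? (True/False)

O winning at [X../.XX/.OO]: True

p1 O@[X../.XX/.OO]: (0,1)[XO./.XX/.OO]-1 (0,2)[X.O/.XX/.OO]-1 (1,0)[X../OXX/.OO]-1 (2,0)[X../.XX/OOO]+1*
p2 X@[X../.XX/OOO] terminal -1; root [X../.XX/.OO] d5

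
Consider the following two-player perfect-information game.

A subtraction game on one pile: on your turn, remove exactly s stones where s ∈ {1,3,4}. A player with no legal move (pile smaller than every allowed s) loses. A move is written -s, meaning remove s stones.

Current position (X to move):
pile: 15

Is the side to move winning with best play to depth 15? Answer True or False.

X winning at [15]: True

[15] X move#1: -1:+1/14*, -3:-1/12, -4:-1/11
[14] O move#2: -1:-1/13*, -3:-1/11, -4:-1/10
[13] X move#3: -1:-1/12, -3:-1/10, -4:+1/9*
[9] O move#4: -1:-1/8*, -3:-1/6, -4:-1/5
[8] X move#5: -1:+1/7*, -3:-1/5, -4:-1/4
[7] O move#6: -1:-1/6*, -3:-1/4, -4:-1/3
[6] X move#7: -1:-1/5, -3:-1/3, -4:+1/2*
[2] O move#8: -1:-1/1*
[1] X move#9: -1:+1/0*
[0] end (terminal -1, O#10); searched 15 to 15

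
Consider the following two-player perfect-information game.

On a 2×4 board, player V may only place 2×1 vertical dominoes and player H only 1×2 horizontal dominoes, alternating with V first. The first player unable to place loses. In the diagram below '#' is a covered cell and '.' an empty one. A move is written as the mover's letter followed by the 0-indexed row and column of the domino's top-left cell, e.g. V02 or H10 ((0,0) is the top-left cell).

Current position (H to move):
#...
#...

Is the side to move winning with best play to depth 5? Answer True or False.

p1 H@[#.../#...]: H01[###./#...]+1* H02[#.##/#...]+1 H11[#.../###.]+1 H12[#.../#.##]+1
p2 V@[###./#...]: V03[####/#..#]-1*
p3 H@[####/#..#]: H11[####/####]+1*
p4 V@[####/####] terminal -1; root [#.../#...] d5

H winning at [#.../#...]: True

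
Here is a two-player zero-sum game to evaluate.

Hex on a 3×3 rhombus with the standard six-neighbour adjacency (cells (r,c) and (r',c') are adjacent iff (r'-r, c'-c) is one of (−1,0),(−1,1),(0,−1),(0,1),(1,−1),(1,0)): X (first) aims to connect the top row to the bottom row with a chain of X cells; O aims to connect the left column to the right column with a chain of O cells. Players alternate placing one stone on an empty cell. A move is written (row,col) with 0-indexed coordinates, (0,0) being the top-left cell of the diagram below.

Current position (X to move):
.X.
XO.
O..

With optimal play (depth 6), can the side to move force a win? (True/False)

ply 1, X at .X./XO./O.. | (0,0)=-1→XX./XO./O..*; (0,2)=-1→.XX/XO./O..; (1,2)=-1→.X./XOX/O..; (2,1)=-1→.X./XO./OX.; (2,2)=-1→.X./XO./O.X
ply 2, O at XX./XO./O.. | (0,2)=+1→XXO/XO./O..*; (1,2)=+1→XX./XOO/O..; (2,1)=+1→XX./XO./OO.; (2,2)=+1→XX./XO./O.O
ply 3: XXO/XO./O.. is terminal -1 (X); from .X./XO./O.. depth 6

X winning at [.X./XO./O..]: False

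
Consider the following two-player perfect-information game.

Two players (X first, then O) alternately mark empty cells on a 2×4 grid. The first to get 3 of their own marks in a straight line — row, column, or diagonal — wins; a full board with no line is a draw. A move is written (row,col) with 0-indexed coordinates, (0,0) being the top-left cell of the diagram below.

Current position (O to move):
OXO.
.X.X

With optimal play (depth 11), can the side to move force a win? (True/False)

O winning at [OXO./.X.X]: False

ply 1, O at OXO./.X.X | (0,3)=-1→OXOO/.X.X; (1,0)=-1→OXO./OX.X; (1,2)=+0→OXO./.XOX*
ply 2, X at OXO./.XOX | (0,3)=+0→OXOX/.XOX*; (1,0)=+0→OXO./XXOX
ply 3, O at OXOX/.XOX | (1,0)=+0→OXOX/OXOX*
ply 4: OXOX/OXOX is terminal +0 (X); from OXO./.X.X depth 11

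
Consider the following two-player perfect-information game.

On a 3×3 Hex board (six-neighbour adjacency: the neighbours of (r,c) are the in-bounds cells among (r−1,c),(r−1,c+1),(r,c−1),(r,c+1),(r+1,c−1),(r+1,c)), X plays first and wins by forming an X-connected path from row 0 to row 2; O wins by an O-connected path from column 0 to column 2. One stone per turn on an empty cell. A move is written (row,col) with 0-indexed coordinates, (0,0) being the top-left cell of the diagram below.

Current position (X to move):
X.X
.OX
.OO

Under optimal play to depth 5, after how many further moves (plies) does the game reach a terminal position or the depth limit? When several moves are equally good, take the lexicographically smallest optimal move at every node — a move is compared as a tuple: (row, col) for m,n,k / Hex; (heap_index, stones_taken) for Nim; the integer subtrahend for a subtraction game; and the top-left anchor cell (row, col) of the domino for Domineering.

p1 X@[X.X/.OX/.OO]: (0,1)[XXX/.OX/.OO]-1* (1,0)[X.X/XOX/.OO]-1 (2,0)[X.X/.OX/XOO]-1
p2 O@[XXX/.OX/.OO]: (1,0)[XXX/OOX/.OO]+1* (2,0)[XXX/.OX/OOO]+1
p3 X@[XXX/OOX/.OO] terminal -1; root [X.X/.OX/.OO] d5

PV length from [X.X/.OX/.OO]: 2 plies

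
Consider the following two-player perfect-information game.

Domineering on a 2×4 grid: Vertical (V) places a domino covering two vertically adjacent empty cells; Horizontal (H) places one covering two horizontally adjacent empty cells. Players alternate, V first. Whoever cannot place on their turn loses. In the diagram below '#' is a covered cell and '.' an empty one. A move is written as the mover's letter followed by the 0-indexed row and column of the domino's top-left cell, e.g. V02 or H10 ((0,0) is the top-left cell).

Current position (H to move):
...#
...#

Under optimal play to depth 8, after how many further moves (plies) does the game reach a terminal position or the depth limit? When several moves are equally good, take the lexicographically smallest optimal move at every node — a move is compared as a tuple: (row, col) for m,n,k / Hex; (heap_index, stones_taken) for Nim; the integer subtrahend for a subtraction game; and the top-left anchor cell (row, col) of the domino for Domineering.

PV length from [...#/...#]: 3 plies

ply 1, H at ...#/...# | H00=+1→##.#/...#*; H01=+1→.###/...#; H10=+1→...#/##.#; H11=+1→...#/.###
ply 2, V at ##.#/...# | V02=-1→####/..##*
ply 3, H at ####/..## | H10=+1→####/####*
ply 4: ####/#### is terminal -1 (V); from ...#/...# depth 8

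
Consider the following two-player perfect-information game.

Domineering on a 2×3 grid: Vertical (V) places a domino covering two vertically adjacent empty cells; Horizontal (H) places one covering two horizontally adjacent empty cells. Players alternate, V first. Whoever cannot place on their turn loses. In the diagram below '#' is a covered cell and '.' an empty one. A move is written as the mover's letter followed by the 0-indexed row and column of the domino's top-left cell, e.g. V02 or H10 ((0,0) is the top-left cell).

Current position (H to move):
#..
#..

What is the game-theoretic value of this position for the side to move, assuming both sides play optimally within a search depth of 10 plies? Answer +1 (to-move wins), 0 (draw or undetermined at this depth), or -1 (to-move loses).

p1 H@[#../#..]: H01[###/#..]+1* H11[#../###]+1
p2 V@[###/#..] terminal -1; root [#../#..] d10

value(#../#.., H) = +1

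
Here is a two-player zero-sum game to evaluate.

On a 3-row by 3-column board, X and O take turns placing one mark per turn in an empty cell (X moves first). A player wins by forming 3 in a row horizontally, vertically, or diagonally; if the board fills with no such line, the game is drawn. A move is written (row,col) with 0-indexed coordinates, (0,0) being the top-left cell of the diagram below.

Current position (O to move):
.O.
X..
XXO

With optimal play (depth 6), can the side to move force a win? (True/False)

[.O./X../XXO] O move#1: (0,0):+1/OO./X../XXO*, (0,2):-1/.OO/X../XXO, (1,1):-1/.O./XO./XXO, (1,2):-1/.O./X.O/XXO
[OO./X../XXO] X move#2: (0,2):-1/OOX/X../XXO*, (1,1):-1/OO./XX./XXO, (1,2):-1/OO./X.X/XXO
[OOX/X../XXO] O move#3: (1,1):+1/OOX/XO./XXO*, (1,2):-1/OOX/X.O/XXO
[OOX/XO./XXO] end (terminal -1, X#4); searched .O./X../XXO to 6

O winning at [.O./X../XXO]: True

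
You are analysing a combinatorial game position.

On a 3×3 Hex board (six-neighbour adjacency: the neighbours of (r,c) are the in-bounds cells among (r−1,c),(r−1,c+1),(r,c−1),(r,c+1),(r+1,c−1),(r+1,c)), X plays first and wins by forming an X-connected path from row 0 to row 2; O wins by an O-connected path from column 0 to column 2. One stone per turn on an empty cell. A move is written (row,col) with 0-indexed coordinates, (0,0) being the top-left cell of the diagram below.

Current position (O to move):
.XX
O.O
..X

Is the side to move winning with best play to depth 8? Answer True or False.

ply 1, O at .XX/O.O/..X | (0,0)=-1→OXX/O.O/..X; (1,1)=+1→.XX/OOO/..X*; (2,0)=+1→.XX/O.O/O.X; (2,1)=+1→.XX/O.O/.OX
ply 2: .XX/OOO/..X is terminal -1 (X); from .XX/O.O/..X depth 8

O winning at [.XX/O.O/..X]: True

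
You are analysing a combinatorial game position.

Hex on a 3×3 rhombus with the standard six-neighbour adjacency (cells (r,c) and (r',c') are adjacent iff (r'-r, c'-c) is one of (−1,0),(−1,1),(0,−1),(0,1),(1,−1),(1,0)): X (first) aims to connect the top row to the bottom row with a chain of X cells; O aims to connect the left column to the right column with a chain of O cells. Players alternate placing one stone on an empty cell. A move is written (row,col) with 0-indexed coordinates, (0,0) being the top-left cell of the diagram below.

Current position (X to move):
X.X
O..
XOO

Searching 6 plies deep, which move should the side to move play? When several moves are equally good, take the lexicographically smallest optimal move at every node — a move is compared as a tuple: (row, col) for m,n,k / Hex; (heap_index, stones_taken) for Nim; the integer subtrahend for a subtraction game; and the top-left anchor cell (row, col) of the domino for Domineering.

p1 X@[X.X/O../XOO]: (0,1)[XXX/O../XOO]-1 (1,1)[X.X/OX./XOO]+1* (1,2)[X.X/O.X/XOO]-1
p2 O@[X.X/OX./XOO] terminal -1; root [X.X/O../XOO] d6

X's best at [X.X/O../XOO]: (1,1)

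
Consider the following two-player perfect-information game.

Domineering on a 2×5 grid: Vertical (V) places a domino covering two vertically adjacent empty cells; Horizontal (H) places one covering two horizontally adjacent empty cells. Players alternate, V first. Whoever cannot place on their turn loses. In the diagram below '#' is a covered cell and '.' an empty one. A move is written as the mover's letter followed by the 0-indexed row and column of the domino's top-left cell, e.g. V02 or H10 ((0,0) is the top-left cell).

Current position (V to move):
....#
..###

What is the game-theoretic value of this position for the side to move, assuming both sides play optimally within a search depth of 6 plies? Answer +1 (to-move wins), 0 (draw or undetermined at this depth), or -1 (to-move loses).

value(....#/..###, V) = +1

[....#/..###] V move#1: V00:-1/#...#/#.###, V01:+1/.#..#/.####*
[.#..#/.####] H move#2: H02:-1/.####/.####*
[.####/.####] V move#3: V00:+1/#####/#####*
[#####/#####] end (terminal -1, H#4); searched ....#/..### to 6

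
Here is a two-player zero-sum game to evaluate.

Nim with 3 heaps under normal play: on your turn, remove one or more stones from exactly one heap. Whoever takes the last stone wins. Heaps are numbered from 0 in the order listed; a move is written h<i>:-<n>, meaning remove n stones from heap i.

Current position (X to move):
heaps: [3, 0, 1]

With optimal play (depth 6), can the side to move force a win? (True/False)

ply 1, X at (3,0,1) | h0:-1=-1→(2,0,1); h0:-2=+1→(1,0,1)*; h0:-3=-1→(0,0,1); h2:-1=-1→(3,0,0)
ply 2, O at (1,0,1) | h0:-1=-1→(0,0,1)*; h2:-1=-1→(1,0,0)
ply 3, X at (0,0,1) | h2:-1=+1→(0,0,0)*
ply 4: (0,0,0) is terminal -1 (O); from (3,0,1) depth 6

X winning at [(3,0,1)]: True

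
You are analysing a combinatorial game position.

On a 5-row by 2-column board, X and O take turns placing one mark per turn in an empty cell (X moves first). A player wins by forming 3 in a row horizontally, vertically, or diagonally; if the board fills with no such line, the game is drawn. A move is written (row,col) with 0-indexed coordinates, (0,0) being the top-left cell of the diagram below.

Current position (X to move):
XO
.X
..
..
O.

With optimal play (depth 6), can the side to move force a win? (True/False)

[XO/.X/../../O.] X move#1: (1,0):+0/XO/XX/../../O.*, (2,0):+0/XO/.X/X./../O., (2,1):+0/XO/.X/.X/../O., (3,0):+0/XO/.X/../X./O., (3,1):+0/XO/.X/../.X/O., (4,1):+0/XO/.X/../../OX
[XO/XX/../../O.] O move#2: (2,0):+0/XO/XX/O./../O.*, (2,1):-1/XO/XX/.O/../O., (3,0):-1/XO/XX/../O./O., (3,1):-1/XO/XX/../.O/O., (4,1):-1/XO/XX/../../OO
[XO/XX/O./../O.] X move#3: (2,1):-1/XO/XX/OX/../O., (3,0):+0/XO/XX/O./X./O.*, (3,1):-1/XO/XX/O./.X/O., (4,1):-1/XO/XX/O./../OX
[XO/XX/O./X./O.] O move#4: (2,1):+0/XO/XX/OO/X./O.*, (3,1):+0/XO/XX/O./XO/O., (4,1):+0/XO/XX/O./X./OO
[XO/XX/OO/X./O.] X move#5: (3,1):+0/XO/XX/OO/XX/O.*, (4,1):+0/XO/XX/OO/X./OX
[XO/XX/OO/XX/O.] O move#6: (4,1):+0/XO/XX/OO/XX/OO*
[XO/XX/OO/XX/OO] end (terminal +0, X#7); searched XO/.X/../../O. to 6

X winning at [XO/.X/../../O.]: False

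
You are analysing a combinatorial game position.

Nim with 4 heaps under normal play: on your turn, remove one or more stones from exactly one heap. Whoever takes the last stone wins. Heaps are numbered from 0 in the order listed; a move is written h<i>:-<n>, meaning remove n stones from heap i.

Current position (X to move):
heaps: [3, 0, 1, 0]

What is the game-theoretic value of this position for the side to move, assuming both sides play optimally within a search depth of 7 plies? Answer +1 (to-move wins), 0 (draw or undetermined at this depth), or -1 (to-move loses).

value((3,0,1,0), X) = +1

p1 X@[(3,0,1,0)]: h0:-1[(2,0,1,0)]-1 h0:-2[(1,0,1,0)]+1* h0:-3[(0,0,1,0)]-1 h2:-1[(3,0,0,0)]-1
p2 O@[(1,0,1,0)]: h0:-1[(0,0,1,0)]-1* h2:-1[(1,0,0,0)]-1
p3 X@[(0,0,1,0)]: h2:-1[(0,0,0,0)]+1*
p4 O@[(0,0,0,0)] terminal -1; root [(3,0,1,0)] d7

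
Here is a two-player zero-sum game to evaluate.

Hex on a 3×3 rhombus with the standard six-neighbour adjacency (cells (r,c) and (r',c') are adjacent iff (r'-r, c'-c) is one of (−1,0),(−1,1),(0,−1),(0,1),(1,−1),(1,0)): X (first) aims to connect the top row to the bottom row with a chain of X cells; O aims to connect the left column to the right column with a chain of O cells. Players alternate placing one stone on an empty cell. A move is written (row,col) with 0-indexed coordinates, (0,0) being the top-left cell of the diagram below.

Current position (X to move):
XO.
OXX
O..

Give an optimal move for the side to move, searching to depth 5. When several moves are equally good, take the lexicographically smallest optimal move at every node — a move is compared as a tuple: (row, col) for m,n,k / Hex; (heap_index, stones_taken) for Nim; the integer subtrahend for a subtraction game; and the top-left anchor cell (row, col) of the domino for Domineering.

X's best at [XO./OXX/O..]: (0,2)

[XO./OXX/O..] X move#1: (0,2):+1/XOX/OXX/O..*, (2,1):-1/XO./OXX/OX., (2,2):-1/XO./OXX/O.X
[XOX/OXX/O..] O move#2: (2,1):-1/XOX/OXX/OO.*, (2,2):-1/XOX/OXX/O.O
[XOX/OXX/OO.] X move#3: (2,2):+1/XOX/OXX/OOX*
[XOX/OXX/OOX] end (terminal -1, O#4); searched XO./OXX/O.. to 5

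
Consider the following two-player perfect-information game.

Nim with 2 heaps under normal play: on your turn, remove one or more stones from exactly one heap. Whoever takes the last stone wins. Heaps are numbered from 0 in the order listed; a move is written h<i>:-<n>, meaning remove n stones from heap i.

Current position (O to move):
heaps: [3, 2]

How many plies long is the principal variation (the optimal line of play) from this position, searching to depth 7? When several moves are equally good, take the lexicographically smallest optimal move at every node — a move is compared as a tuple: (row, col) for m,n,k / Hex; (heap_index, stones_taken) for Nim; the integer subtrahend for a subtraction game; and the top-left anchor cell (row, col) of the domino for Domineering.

ply 1, O at (3,2) | h0:-1=+1→(2,2)*; h0:-2=-1→(1,2); h0:-3=-1→(0,2); h1:-1=-1→(3,1); h1:-2=-1→(3,0)
ply 2, X at (2,2) | h0:-1=-1→(1,2)*; h0:-2=-1→(0,2); h1:-1=-1→(2,1); h1:-2=-1→(2,0)
ply 3, O at (1,2) | h0:-1=-1→(0,2); h1:-1=+1→(1,1)*; h1:-2=-1→(1,0)
ply 4, X at (1,1) | h0:-1=-1→(0,1)*; h1:-1=-1→(1,0)
ply 5, O at (0,1) | h1:-1=+1→(0,0)*
ply 6: (0,0) is terminal -1 (X); from (3,2) depth 7

PV length from [(3,2)]: 5 plies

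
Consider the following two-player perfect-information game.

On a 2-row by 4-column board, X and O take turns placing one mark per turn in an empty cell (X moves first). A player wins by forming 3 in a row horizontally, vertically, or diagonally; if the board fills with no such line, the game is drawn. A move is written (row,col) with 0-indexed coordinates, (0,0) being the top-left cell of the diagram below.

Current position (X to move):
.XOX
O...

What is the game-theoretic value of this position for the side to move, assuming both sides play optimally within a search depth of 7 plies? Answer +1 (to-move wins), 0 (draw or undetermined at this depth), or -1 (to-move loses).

value(.XOX/O..., X) = 0

p1 X@[.XOX/O...]: (0,0)[XXOX/O...]+0* (1,1)[.XOX/OX..]+0 (1,2)[.XOX/O.X.]+0 (1,3)[.XOX/O..X]+0
p2 O@[XXOX/O...]: (1,1)[XXOX/OO..]+0* (1,2)[XXOX/O.O.]+0 (1,3)[XXOX/O..O]+0
p3 X@[XXOX/OO..]: (1,2)[XXOX/OOX.]+0* (1,3)[XXOX/OO.X]-1
p4 O@[XXOX/OOX.]: (1,3)[XXOX/OOXO]+0*
p5 X@[XXOX/OOXO] terminal +0; root [.XOX/O...] d7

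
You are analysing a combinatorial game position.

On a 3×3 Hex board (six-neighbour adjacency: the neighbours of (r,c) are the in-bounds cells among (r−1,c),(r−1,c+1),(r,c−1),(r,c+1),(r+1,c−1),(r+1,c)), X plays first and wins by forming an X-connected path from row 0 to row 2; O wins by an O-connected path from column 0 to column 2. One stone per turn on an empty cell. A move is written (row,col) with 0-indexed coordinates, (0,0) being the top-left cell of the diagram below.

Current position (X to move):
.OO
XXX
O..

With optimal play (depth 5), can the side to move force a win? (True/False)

X winning at [.OO/XXX/O..]: True

[.OO/XXX/O..] X move#1: (0,0):+1/XOO/XXX/O..*, (2,1):-1/.OO/XXX/OX., (2,2):-1/.OO/XXX/O.X
[XOO/XXX/O..] O move#2: (2,1):-1/XOO/XXX/OO.*, (2,2):-1/XOO/XXX/O.O
[XOO/XXX/OO.] X move#3: (2,2):+1/XOO/XXX/OOX*
[XOO/XXX/OOX] end (terminal -1, O#4); searched .OO/XXX/O.. to 5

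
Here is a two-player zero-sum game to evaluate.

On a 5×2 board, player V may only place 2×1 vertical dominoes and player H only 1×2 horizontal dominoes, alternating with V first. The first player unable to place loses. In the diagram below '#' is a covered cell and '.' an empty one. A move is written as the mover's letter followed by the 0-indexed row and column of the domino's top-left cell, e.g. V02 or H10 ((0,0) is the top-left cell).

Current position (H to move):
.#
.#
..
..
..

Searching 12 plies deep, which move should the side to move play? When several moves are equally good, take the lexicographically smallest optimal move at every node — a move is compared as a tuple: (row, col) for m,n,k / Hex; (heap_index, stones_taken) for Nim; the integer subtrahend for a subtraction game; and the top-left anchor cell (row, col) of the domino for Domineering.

H's best at [.#/.#/../../..]: H30

ply 1, H at .#/.#/../../.. | H20=-1→.#/.#/##/../..; H30=+1→.#/.#/../##/..*; H40=-1→.#/.#/../../##
ply 2, V at .#/.#/../##/.. | V00=-1→##/##/../##/..*; V10=-1→.#/##/#./##/..
ply 3, H at ##/##/../##/.. | H20=+1→##/##/##/##/..*; H40=+1→##/##/../##/##
ply 4: ##/##/##/##/.. is terminal -1 (V); from .#/.#/../../.. depth 12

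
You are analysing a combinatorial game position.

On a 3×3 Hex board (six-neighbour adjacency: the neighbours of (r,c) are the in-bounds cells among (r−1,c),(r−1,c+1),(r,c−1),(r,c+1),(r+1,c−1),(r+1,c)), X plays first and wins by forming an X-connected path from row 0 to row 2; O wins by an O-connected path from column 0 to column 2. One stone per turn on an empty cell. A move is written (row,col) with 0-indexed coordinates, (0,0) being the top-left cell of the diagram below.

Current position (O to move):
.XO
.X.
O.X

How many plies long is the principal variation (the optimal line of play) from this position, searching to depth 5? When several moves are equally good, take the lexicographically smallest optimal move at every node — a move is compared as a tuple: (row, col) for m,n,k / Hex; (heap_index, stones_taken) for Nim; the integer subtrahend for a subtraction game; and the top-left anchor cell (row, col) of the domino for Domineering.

p1 O@[.XO/.X./O.X]: (0,0)[OXO/.X./O.X]-1* (1,0)[.XO/OX./O.X]-1 (1,2)[.XO/.XO/O.X]-1 (2,1)[.XO/.X./OOX]-1
p2 X@[OXO/.X./O.X]: (1,0)[OXO/XX./O.X]+1* (1,2)[OXO/.XX/O.X]+1 (2,1)[OXO/.X./OXX]+1
p3 O@[OXO/XX./O.X]: (1,2)[OXO/XXO/O.X]-1* (2,1)[OXO/XX./OOX]-1
p4 X@[OXO/XXO/O.X]: (2,1)[OXO/XXO/OXX]+1*
p5 O@[OXO/XXO/OXX] terminal -1; root [.XO/.X./O.X] d5

PV length from [.XO/.X./O.X]: 4 plies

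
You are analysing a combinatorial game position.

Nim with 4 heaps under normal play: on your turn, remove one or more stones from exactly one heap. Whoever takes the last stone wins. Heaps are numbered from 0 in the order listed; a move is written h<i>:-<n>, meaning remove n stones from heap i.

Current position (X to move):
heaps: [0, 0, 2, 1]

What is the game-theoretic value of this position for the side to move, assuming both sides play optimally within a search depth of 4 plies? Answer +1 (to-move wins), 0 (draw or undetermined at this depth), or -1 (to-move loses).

value((0,0,2,1), X) = +1

[(0,0,2,1)] X move#1: h2:-1:+1/(0,0,1,1)*, h2:-2:-1/(0,0,0,1), h3:-1:-1/(0,0,2,0)
[(0,0,1,1)] O move#2: h2:-1:-1/(0,0,0,1)*, h3:-1:-1/(0,0,1,0)
[(0,0,0,1)] X move#3: h3:-1:+1/(0,0,0,0)*
[(0,0,0,0)] end (terminal -1, O#4); searched (0,0,2,1) to 4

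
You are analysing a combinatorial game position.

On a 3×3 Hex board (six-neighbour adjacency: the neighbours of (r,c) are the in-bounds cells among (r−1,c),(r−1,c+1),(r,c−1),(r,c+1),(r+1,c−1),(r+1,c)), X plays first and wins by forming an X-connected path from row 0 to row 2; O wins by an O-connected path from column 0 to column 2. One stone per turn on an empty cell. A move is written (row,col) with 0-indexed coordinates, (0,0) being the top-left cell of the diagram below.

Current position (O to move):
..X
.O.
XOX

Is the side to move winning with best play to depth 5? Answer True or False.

p1 O@[..X/.O./XOX]: (0,0)[O.X/.O./XOX]-1* (0,1)[.OX/.O./XOX]-1 (1,0)[..X/OO./XOX]-1 (1,2)[..X/.OO/XOX]-1
p2 X@[O.X/.O./XOX]: (0,1)[OXX/.O./XOX]+1* (1,0)[O.X/XO./XOX]+1 (1,2)[O.X/.OX/XOX]+1
p3 O@[OXX/.O./XOX]: (1,0)[OXX/OO./XOX]-1* (1,2)[OXX/.OO/XOX]-1
p4 X@[OXX/OO./XOX]: (1,2)[OXX/OOX/XOX]+1*
p5 O@[OXX/OOX/XOX] terminal -1; root [..X/.O./XOX] d5

O winning at [..X/.O./XOX]: False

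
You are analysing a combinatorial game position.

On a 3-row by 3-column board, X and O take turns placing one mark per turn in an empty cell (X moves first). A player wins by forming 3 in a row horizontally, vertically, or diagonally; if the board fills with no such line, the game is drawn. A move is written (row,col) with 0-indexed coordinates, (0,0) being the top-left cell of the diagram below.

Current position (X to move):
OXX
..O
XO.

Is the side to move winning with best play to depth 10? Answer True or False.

[OXX/..O/XO.] X move#1: (1,0):+0/OXX/X.O/XO., (1,1):+1/OXX/.XO/XO.*, (2,2):+0/OXX/..O/XOX
[OXX/.XO/XO.] end (terminal -1, O#2); searched OXX/..O/XO. to 10

X winning at [OXX/..O/XO.]: True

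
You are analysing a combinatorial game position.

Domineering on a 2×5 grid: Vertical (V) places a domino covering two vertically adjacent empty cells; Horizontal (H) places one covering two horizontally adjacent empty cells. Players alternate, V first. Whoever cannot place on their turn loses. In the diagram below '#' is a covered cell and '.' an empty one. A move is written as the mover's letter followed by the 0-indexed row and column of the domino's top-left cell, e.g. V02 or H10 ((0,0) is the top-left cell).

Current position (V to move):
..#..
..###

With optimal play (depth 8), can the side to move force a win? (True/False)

ply 1, V at ..#../..### | V00=+1→#.#../#.###*; V01=+1→.##../.####
ply 2, H at #.#../#.### | H03=-1→#.###/#.###*
ply 3, V at #.###/#.### | V01=+1→#####/#####*
ply 4: #####/##### is terminal -1 (H); from ..#../..### depth 8

V winning at [..#../..###]: True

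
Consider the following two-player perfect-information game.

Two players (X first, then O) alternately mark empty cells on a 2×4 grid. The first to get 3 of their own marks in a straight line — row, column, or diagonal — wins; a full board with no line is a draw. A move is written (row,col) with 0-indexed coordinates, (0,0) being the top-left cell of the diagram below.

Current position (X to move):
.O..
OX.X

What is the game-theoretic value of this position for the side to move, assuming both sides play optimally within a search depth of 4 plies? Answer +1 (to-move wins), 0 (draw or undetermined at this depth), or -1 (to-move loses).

value(.O../OX.X, X) = +1

p1 X@[.O../OX.X]: (0,0)[XO../OX.X]+0 (0,2)[.OX./OX.X]+0 (0,3)[.O.X/OX.X]+0 (1,2)[.O../OXXX]+1*
p2 O@[.O../OXXX] terminal -1; root [.O../OX.X] d4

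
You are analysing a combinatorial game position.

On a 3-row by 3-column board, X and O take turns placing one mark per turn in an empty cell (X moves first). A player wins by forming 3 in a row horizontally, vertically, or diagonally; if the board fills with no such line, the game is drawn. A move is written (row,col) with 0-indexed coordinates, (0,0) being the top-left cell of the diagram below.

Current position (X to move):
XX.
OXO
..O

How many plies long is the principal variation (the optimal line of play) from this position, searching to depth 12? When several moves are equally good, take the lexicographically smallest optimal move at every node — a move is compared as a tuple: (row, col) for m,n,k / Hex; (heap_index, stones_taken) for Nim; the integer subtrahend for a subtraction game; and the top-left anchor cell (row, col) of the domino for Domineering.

ply 1, X at XX./OXO/..O | (0,2)=+1→XXX/OXO/..O*; (2,0)=-1→XX./OXO/X.O; (2,1)=+1→XX./OXO/.XO
ply 2: XXX/OXO/..O is terminal -1 (O); from XX./OXO/..O depth 12

PV length from [XX./OXO/..O]: 1 ply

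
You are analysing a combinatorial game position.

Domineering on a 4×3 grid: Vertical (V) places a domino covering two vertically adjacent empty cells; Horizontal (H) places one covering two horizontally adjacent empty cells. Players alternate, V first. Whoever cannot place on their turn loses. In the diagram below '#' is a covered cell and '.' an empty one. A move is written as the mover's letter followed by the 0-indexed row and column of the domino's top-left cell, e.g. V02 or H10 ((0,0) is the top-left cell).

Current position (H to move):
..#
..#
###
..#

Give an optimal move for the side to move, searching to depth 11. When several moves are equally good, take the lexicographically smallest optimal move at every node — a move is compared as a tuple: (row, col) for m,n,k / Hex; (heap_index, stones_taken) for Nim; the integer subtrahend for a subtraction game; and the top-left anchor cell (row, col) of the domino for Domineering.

[..#/..#/###/..#] H move#1: H00:+1/###/..#/###/..#*, H10:+1/..#/###/###/..#, H30:-1/..#/..#/###/###
[###/..#/###/..#] end (terminal -1, V#2); searched ..#/..#/###/..# to 11

H's best at [..#/..#/###/..#]: H00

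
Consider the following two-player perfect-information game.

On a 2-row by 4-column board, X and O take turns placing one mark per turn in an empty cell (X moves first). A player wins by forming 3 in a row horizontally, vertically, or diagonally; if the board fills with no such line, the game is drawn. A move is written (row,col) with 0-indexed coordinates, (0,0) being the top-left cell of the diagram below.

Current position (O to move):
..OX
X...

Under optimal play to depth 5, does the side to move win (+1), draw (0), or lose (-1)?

[..OX/X...] O move#1: (0,0):+0/O.OX/X...*, (0,1):+0/.OOX/X..., (1,1):+0/..OX/XO.., (1,2):+0/..OX/X.O., (1,3):+0/..OX/X..O
[O.OX/X...] X move#2: (0,1):+0/OXOX/X...*, (1,1):-1/O.OX/XX.., (1,2):-1/O.OX/X.X., (1,3):-1/O.OX/X..X
[OXOX/X...] O move#3: (1,1):+0/OXOX/XO..*, (1,2):+0/OXOX/X.O., (1,3):+0/OXOX/X..O
[OXOX/XO..] X move#4: (1,2):+0/OXOX/XOX.*, (1,3):+0/OXOX/XO.X
[OXOX/XOX.] O move#5: (1,3):+0/OXOX/XOXO*
[OXOX/XOXO] end (terminal +0, X#6); searched ..OX/X... to 5

value(..OX/X..., O) = 0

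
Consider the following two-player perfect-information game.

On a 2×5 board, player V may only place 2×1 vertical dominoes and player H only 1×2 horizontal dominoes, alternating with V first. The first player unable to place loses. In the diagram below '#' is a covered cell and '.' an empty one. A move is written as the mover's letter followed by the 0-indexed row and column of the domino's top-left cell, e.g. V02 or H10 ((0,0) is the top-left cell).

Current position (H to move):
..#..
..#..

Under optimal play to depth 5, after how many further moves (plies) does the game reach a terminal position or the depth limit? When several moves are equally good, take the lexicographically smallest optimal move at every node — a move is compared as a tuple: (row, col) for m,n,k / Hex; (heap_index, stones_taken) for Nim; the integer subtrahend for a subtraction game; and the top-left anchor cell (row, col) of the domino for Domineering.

[..#../..#..] H move#1: H00:-1/###../..#..*, H03:-1/..###/..#.., H10:-1/..#../###.., H13:-1/..#../..###
[###../..#..] V move#2: V03:+1/####./..##.*, V04:+1/###.#/..#.#
[####./..##.] H move#3: H10:-1/####./####.*
[####./####.] V move#4: V04:+1/#####/#####*
[#####/#####] end (terminal -1, H#5); searched ..#../..#.. to 5

PV length from [..#../..#..]: 4 plies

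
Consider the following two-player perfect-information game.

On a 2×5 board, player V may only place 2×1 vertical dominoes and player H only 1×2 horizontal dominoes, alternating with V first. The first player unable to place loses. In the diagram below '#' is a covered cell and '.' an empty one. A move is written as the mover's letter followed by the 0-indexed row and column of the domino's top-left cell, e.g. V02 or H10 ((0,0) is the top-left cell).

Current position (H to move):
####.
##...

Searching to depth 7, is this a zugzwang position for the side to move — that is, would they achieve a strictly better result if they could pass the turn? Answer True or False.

[####./##...] H move#1: H12:-1/####./####., H13:+1/####./##.##*
[####./##.##] end (terminal -1, V#2); searched ####./##... to 7
if H skipped the turn, V would face:
~ [####./##...] V move#1: V04:-1/#####/##..#*
~ [#####/##..#] H move#2: H12:+1/#####/#####*
~ [#####/#####] end (terminal -1, V#3); searched ####./##... to 7
compare (H): move=+1 vs pass=+1

zugzwang(####./##..., H) = False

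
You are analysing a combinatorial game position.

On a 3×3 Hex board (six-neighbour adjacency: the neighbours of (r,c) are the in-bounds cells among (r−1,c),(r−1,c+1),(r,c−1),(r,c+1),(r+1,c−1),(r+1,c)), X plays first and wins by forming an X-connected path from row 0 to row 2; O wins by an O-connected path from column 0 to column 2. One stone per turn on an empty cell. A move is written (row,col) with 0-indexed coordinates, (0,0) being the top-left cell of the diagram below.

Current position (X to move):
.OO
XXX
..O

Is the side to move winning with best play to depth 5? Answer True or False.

p1 X@[.OO/XXX/..O]: (0,0)[XOO/XXX/..O]+1* (2,0)[.OO/XXX/X.O]-1 (2,1)[.OO/XXX/.XO]-1
p2 O@[XOO/XXX/..O]: (2,0)[XOO/XXX/O.O]-1* (2,1)[XOO/XXX/.OO]-1
p3 X@[XOO/XXX/O.O]: (2,1)[XOO/XXX/OXO]+1*
p4 O@[XOO/XXX/OXO] terminal -1; root [.OO/XXX/..O] d5

X winning at [.OO/XXX/..O]: True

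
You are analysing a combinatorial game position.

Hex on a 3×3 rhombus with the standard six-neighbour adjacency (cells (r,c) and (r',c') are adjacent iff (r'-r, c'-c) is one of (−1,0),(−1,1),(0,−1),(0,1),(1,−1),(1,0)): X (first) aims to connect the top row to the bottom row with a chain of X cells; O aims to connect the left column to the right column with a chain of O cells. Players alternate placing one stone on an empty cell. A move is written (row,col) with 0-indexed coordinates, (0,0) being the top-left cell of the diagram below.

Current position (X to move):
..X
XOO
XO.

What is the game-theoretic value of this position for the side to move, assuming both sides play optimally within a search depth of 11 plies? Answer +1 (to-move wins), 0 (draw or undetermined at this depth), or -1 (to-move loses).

value(..X/XOO/XO., X) = +1

[..X/XOO/XO.] X move#1: (0,0):+1/X.X/XOO/XO.*, (0,1):+1/.XX/XOO/XO., (2,2):+1/..X/XOO/XOX
[X.X/XOO/XO.] end (terminal -1, O#2); searched ..X/XOO/XO. to 11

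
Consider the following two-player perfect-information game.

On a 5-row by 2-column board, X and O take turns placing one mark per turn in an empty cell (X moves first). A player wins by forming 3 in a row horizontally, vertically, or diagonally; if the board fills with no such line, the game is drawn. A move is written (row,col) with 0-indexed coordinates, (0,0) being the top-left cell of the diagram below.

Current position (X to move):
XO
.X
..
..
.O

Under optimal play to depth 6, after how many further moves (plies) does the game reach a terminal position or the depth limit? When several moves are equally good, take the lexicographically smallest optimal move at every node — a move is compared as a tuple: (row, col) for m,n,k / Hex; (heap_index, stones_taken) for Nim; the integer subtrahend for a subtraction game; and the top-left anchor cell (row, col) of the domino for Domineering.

ply 1, X at XO/.X/../../.O | (1,0)=+0→XO/XX/../../.O*; (2,0)=+0→XO/.X/X./../.O; (2,1)=+0→XO/.X/.X/../.O; (3,0)=+0→XO/.X/../X./.O; (3,1)=+0→XO/.X/../.X/.O; (4,0)=+0→XO/.X/../../XO
ply 2, O at XO/XX/../../.O | (2,0)=+0→XO/XX/O./../.O*; (2,1)=-1→XO/XX/.O/../.O; (3,0)=-1→XO/XX/../O./.O; (3,1)=-1→XO/XX/../.O/.O; (4,0)=-1→XO/XX/../../OO
ply 3, X at XO/XX/O./../.O | (2,1)=+0→XO/XX/OX/../.O*; (3,0)=+0→XO/XX/O./X./.O; (3,1)=+0→XO/XX/O./.X/.O; (4,0)=+0→XO/XX/O./../XO
ply 4, O at XO/XX/OX/../.O | (3,0)=-1→XO/XX/OX/O./.O; (3,1)=+0→XO/XX/OX/.O/.O*; (4,0)=-1→XO/XX/OX/../OO
ply 5, X at XO/XX/OX/.O/.O | (3,0)=+0→XO/XX/OX/XO/.O*; (4,0)=+0→XO/XX/OX/.O/XO
ply 6, O at XO/XX/OX/XO/.O | (4,0)=+0→XO/XX/OX/XO/OO*
ply 7: XO/XX/OX/XO/OO is terminal +0 (X); from XO/.X/../../.O depth 6

PV length from [XO/.X/../../.O]: 6 plies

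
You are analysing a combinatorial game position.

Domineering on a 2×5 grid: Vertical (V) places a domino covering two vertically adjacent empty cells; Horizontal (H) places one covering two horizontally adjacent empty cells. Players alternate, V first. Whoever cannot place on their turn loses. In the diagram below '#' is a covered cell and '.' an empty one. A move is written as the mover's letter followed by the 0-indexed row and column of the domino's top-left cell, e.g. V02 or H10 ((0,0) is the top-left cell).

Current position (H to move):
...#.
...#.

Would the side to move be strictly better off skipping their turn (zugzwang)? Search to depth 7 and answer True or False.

zugzwang(...#./...#., H) = False

[...#./...#.] H move#1: H00:-1/##.#./...#.*, H01:-1/.###./...#., H10:-1/...#./##.#., H11:-1/...#./.###.
[##.#./...#.] V move#2: V02:+1/####./..##.*, V04:-1/##.##/...##
[####./..##.] H move#3: H10:-1/####./####.*
[####./####.] V move#4: V04:+1/#####/#####*
[#####/#####] end (terminal -1, H#5); searched ...#./...#. to 7
if H skipped the turn, V would face:
~ [...#./...#.] V move#1: V00:-1/#..#./#..#., V01:+1/.#.#./.#.#.*, V02:-1/..##./..##., V04:-1/...##/...##
~ [.#.#./.#.#.] end (terminal -1, H#2); searched ...#./...#. to 7
compare (H): move=-1 vs pass=-1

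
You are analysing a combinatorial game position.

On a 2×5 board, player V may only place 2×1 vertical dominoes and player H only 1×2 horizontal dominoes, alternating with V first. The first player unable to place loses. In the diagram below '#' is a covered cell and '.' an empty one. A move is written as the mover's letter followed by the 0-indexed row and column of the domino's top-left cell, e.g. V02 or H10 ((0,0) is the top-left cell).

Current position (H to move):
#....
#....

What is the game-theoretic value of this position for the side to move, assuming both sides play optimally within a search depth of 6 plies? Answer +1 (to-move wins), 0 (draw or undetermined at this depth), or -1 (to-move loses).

value(#..../#...., H) = +1

ply 1, H at #..../#.... | H01=-1→###../#....; H02=+1→#.##./#....*; H03=-1→#..##/#....; H11=-1→#..../###..; H12=+1→#..../#.##.; H13=-1→#..../#..##
ply 2, V at #.##./#.... | V01=-1→####./##...*; V04=-1→#.###/#...#
ply 3, H at ####./##... | H12=-1→####./####.; H13=+1→####./##.##*
ply 4: ####./##.## is terminal -1 (V); from #..../#.... depth 6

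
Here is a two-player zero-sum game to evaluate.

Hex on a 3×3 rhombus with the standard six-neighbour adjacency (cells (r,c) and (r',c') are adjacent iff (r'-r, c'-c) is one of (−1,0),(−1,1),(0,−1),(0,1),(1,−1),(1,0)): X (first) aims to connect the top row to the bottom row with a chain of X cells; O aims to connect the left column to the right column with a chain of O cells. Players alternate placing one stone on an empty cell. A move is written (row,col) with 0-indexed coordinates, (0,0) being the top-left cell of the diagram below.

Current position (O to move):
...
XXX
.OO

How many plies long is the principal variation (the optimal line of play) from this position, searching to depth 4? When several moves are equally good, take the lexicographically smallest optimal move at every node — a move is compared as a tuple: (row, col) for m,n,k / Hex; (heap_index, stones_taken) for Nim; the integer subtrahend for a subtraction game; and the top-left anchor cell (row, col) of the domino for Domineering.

PV length from [.../XXX/.OO]: 1 ply

p1 O@[.../XXX/.OO]: (0,0)[O../XXX/.OO]-1 (0,1)[.O./XXX/.OO]-1 (0,2)[..O/XXX/.OO]-1 (2,0)[.../XXX/OOO]+1*
p2 X@[.../XXX/OOO] terminal -1; root [.../XXX/.OO] d4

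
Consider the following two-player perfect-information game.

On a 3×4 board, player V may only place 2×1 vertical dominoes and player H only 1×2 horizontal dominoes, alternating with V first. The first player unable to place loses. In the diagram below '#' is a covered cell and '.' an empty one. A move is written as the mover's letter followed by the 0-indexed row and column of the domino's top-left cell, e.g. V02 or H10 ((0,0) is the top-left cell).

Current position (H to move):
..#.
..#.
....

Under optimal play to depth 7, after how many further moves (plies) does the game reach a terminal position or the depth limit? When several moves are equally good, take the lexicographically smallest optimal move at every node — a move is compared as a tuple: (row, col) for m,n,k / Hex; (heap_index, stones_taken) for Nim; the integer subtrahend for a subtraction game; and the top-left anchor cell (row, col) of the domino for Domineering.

PV length from [..#./..#./....]: 3 plies

p1 H@[..#./..#./....]: H00[###./..#./....]-1 H10[..#./###./....]+1* H20[..#./..#./##..]-1 H21[..#./..#./.##.]-1 H22[..#./..#./..##]-1
p2 V@[..#./###./....]: V03[..##/####/....]-1* V13[..#./####/...#]-1
p3 H@[..##/####/....]: H00[####/####/....]+1* H20[..##/####/##..]+1 H21[..##/####/.##.]+1 H22[..##/####/..##]+1
p4 V@[####/####/....] terminal -1; root [..#./..#./....] d7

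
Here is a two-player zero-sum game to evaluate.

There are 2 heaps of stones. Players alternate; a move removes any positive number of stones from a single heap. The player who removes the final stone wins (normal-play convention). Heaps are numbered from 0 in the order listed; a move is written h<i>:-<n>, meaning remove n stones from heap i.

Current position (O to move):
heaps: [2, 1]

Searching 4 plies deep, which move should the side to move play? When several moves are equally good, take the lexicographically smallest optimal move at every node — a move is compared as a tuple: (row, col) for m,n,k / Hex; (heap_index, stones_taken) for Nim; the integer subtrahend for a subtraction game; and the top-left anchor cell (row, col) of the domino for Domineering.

O's best at [(2,1)]: h0:-1

[(2,1)] O move#1: h0:-1:+1/(1,1)*, h0:-2:-1/(0,1), h1:-1:-1/(2,0)
[(1,1)] X move#2: h0:-1:-1/(0,1)*, h1:-1:-1/(1,0)
[(0,1)] O move#3: h1:-1:+1/(0,0)*
[(0,0)] end (terminal -1, X#4); searched (2,1) to 4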